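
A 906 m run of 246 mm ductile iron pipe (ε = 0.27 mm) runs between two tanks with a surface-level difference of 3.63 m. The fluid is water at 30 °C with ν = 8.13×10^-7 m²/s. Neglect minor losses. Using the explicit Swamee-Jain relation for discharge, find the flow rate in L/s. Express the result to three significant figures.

Swamee-Jain (Type II): Q = -0.965·√(gD⁵h_f/L)·ln[ε/(3.7D) + √(3.17ν²L/(gD³h_f))]
√(gD⁵h_f/L) = √(9.81·0.246⁵·3.63/906) = 0.005951
ε/(3.7D) = 2.97×10^-4; √(3.17ν²L/(gD³h_f)) = 5.98×10^-5
Q = -0.965·0.005951·ln(3.565×10^-4) = 0.04559 m³/s
Check: V = 0.959 m/s, Re = 2.90×10^5, f = 0.02117, h_f = 3.66 m ≈ 3.63 m ✓

Q ≈ 45.6 L/s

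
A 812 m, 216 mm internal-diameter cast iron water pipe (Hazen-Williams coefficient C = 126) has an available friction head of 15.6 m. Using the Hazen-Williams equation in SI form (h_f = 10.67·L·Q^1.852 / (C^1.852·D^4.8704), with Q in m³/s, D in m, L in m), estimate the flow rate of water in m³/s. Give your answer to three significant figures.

Rearranging: Q = [h_f·C^1.852·D^4.8704 / (10.67·L)]^(1/1.852)
Q = [15.6·126^1.852·0.216^4.8704 / (10.67·812)]^0.540 = 0.07382 m³/s

Q ≈ 0.0738 m³/s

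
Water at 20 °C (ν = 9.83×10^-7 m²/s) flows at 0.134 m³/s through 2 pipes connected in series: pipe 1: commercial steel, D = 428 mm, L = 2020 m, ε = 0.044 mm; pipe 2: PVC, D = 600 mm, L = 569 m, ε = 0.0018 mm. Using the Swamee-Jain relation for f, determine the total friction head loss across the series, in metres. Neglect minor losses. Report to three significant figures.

Pipe 1: V = 0.9314 m/s, Re = 4.06×10^5, ε/D = 1.03×10^-4, f = 0.01487, h_1 = f(L/D)V²/2g = 3.102 m
Pipe 2: V = 0.4739 m/s, Re = 2.89×10^5, ε/D = 3.00×10^-6, f = 0.01451, h_2 = f(L/D)V²/2g = 0.1575 m
Series → Q common, losses add: H = Σh = 3.260 m

H ≈ 3.26 m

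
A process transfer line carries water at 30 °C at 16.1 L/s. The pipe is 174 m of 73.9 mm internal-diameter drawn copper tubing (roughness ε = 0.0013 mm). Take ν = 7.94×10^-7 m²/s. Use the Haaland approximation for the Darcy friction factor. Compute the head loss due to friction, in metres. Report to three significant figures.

V = 4Q/(πD²) = 4·0.0161/(π·0.0739²) = 3.754 m/s
Re = VD/ν = 3.754·0.0739/7.94×10^-7 = 3.49×10^5 → turbulent
ε/D = 0.0013/73.9 = 1.76×10^-5
Haaland: f = 0.01410
h_f = f(L/D)V²/(2g) = 0.01410·(174/0.0739)·3.754²/(2·9.81) = 23.85 m

h_f ≈ 23.8 m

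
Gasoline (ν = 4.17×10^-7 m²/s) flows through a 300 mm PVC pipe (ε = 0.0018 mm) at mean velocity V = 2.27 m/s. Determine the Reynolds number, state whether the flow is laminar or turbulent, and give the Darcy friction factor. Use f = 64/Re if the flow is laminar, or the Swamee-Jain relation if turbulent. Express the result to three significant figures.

Re ≈ 1.63×10^6; turbulent; f ≈ 0.0109

Re = VD/ν = 2.270·0.300/4.17×10^-7 = 1.63×10^6
Re > 4000 → turbulent; ε/D = 6.00×10^-6
Swamee-Jain: f = 0.01091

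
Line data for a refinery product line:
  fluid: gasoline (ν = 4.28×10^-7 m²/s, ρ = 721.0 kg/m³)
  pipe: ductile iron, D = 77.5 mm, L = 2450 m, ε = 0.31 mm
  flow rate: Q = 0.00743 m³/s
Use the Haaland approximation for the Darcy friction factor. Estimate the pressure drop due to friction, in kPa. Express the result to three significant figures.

Δp ≈ 815 kPa

V = 4Q/(πD²) = 4·0.00743/(π·0.0775²) = 1.575 m/s
Re = VD/ν = 1.575·0.0775/4.28×10^-7 = 2.85×10^5 → turbulent
ε/D = 0.31/77.5 = 0.00400
Haaland: f = 0.02882
h_f = f(L/D)V²/(2g) = 0.02882·(2450/0.0775)·1.575²/(2·9.81) = 115.2 m
Δp = ρg·h_f = 721.0·9.81·115.2 = 814.9 kPa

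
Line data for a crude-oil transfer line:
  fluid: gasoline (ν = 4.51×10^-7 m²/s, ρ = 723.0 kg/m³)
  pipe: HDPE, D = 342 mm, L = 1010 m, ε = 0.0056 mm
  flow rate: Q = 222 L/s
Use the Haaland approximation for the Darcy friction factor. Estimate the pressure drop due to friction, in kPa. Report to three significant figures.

Δp ≈ 68.3 kPa

V = 4Q/(πD²) = 4·0.222/(π·0.342²) = 2.417 m/s
Re = VD/ν = 2.417·0.342/4.51×10^-7 = 1.83×10^6 → turbulent
ε/D = 0.0056/342 = 1.64×10^-5
Haaland: f = 0.01095
h_f = f(L/D)V²/(2g) = 0.01095·(1010/0.342)·2.417²/(2·9.81) = 9.625 m
Δp = ρg·h_f = 723.0·9.81·9.625 = 68.27 kPa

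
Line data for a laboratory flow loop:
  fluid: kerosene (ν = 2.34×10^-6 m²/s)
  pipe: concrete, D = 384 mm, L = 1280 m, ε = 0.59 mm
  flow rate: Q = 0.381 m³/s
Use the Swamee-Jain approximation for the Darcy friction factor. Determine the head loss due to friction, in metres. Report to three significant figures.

h_f ≈ 41.2 m

V = 4Q/(πD²) = 4·0.381/(π·0.384²) = 3.290 m/s
Re = VD/ν = 3.290·0.384/2.34×10^-6 = 5.40×10^5 → turbulent
ε/D = 0.59/384 = 0.00154
Swamee-Jain: f = 0.02238
h_f = f(L/D)V²/(2g) = 0.02238·(1280/0.384)·3.290²/(2·9.81) = 41.16 m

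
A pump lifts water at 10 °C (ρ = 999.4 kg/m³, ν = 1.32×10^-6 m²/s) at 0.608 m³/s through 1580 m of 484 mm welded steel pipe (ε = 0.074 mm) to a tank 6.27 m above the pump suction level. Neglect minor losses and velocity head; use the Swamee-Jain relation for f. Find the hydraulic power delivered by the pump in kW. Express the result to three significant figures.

P_hyd ≈ 190 kW

V = 4Q/(πD²) = 3.305 m/s; Re = 1.21×10^6; ε/D = 1.53×10^-4; f = 0.01405
h_f = f(L/D)V²/2g = 25.53 m
Total head H = z + h_f = 6.27 + 25.53 = 31.80 m
P_hyd = ρgQH = 999.4·9.81·0.608·31.80 = 189.6 kW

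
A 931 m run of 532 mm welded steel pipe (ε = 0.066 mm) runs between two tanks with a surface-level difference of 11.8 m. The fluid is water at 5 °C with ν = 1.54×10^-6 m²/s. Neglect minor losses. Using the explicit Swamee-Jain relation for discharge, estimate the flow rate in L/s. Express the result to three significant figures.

Swamee-Jain (Type II): Q = -0.965·√(gD⁵h_f/L)·ln[ε/(3.7D) + √(3.17ν²L/(gD³h_f))]
√(gD⁵h_f/L) = √(9.81·0.532⁵·11.8/931) = 0.07279
ε/(3.7D) = 3.35×10^-5; √(3.17ν²L/(gD³h_f)) = 2.00×10^-5
Q = -0.965·0.07279·ln(5.357×10^-5) = 0.6908 m³/s
Check: V = 3.11 m/s, Re = 1.07×10^6, f = 0.01378, h_f = 11.9 m ≈ 11.8 m ✓

Q ≈ 691 L/s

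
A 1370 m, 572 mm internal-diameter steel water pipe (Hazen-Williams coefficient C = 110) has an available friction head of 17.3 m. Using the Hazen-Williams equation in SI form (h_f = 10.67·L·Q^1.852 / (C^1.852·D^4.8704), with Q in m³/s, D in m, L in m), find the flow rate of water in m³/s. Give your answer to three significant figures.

Q ≈ 0.665 m³/s

Rearranging: Q = [h_f·C^1.852·D^4.8704 / (10.67·L)]^(1/1.852)
Q = [17.3·110^1.852·0.572^4.8704 / (10.67·1370)]^0.540 = 0.6653 m³/s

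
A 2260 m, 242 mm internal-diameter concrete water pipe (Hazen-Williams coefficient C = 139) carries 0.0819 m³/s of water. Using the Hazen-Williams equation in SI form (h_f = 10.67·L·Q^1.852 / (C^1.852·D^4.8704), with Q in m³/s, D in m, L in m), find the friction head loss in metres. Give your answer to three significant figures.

h_f ≈ 25.2 m

h_f = 10.67·2260·0.0819^1.852 / (139^1.852·0.242^4.8704) = 25.23 m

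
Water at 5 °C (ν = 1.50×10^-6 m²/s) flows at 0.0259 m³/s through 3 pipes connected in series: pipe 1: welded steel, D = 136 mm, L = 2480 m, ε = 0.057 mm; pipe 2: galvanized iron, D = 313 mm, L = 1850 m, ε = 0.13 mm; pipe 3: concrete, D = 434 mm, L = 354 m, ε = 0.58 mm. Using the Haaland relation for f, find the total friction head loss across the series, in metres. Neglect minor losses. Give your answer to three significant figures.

H ≈ 55.7 m

Pipe 1: V = 1.783 m/s, Re = 1.62×10^5, ε/D = 4.19×10^-4, f = 0.01860, h_1 = f(L/D)V²/2g = 54.95 m
Pipe 2: V = 0.3366 m/s, Re = 7.02×10^4, ε/D = 4.15×10^-4, f = 0.02076, h_2 = f(L/D)V²/2g = 0.7087 m
Pipe 3: V = 0.1751 m/s, Re = 5.07×10^4, ε/D = 0.00134, f = 0.02460, h_3 = f(L/D)V²/2g = 0.03135 m
Series → Q common, losses add: H = Σh = 55.69 m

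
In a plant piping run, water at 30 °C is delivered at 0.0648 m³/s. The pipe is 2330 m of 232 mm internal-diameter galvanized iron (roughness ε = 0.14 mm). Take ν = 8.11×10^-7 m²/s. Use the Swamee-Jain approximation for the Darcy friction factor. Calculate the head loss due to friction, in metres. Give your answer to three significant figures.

V = 4Q/(πD²) = 4·0.0648/(π·0.232²) = 1.533 m/s
Re = VD/ν = 1.533·0.232/8.11×10^-7 = 4.39×10^5 → turbulent
ε/D = 0.14/232 = 6.03×10^-4
Swamee-Jain: f = 0.01851
h_f = f(L/D)V²/(2g) = 0.01851·(2330/0.232)·1.533²/(2·9.81) = 22.26 m

h_f ≈ 22.3 m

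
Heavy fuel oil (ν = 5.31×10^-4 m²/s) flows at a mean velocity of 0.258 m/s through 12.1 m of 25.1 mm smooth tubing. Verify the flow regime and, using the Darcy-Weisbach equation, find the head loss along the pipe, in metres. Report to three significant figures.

h_f ≈ 8.58 m

Re = VD/ν = 0.258·0.02510/5.31×10^-4 = 12.2 → laminar (Re < 2300)
f = 64/Re = 5.248
h_f = f(L/D)V²/(2g) = 5.248·(12.1/0.02510)·0.258²/(2·9.81) = 8.583 m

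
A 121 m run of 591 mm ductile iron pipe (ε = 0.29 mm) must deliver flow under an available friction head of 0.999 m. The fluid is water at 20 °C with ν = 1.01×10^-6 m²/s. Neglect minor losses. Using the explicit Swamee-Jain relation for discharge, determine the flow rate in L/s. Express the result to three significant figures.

Q ≈ 651 L/s

Swamee-Jain (Type II): Q = -0.965·√(gD⁵h_f/L)·ln[ε/(3.7D) + √(3.17ν²L/(gD³h_f))]
√(gD⁵h_f/L) = √(9.81·0.591⁵·0.999/121) = 0.07642
ε/(3.7D) = 1.33×10^-4; √(3.17ν²L/(gD³h_f)) = 1.39×10^-5
Q = -0.965·0.07642·ln(1.465×10^-4) = 0.6510 m³/s
Check: V = 2.37 m/s, Re = 1.39×10^6, f = 0.01709, h_f = 1.00 m ≈ 0.999 m ✓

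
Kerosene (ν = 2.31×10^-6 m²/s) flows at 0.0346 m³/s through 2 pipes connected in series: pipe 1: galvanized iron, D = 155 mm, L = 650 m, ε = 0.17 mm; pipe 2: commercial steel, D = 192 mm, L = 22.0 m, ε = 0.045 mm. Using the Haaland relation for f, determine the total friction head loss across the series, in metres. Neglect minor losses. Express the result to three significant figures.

Pipe 1: V = 1.834 m/s, Re = 1.23×10^5, ε/D = 0.00110, f = 0.02193, h_1 = f(L/D)V²/2g = 15.76 m
Pipe 2: V = 1.195 m/s, Re = 9.93×10^4, ε/D = 2.34×10^-4, f = 0.01892, h_2 = f(L/D)V²/2g = 0.1578 m
Series → Q common, losses add: H = Σh = 15.92 m

H ≈ 15.9 m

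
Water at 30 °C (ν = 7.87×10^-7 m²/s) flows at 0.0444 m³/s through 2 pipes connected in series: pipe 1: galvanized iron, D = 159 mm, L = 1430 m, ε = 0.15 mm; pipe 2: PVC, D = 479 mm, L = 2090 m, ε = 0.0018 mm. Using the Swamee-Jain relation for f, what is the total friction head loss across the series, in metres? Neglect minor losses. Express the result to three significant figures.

Pipe 1: V = 2.236 m/s, Re = 4.52×10^5, ε/D = 9.43×10^-4, f = 0.02017, h_1 = f(L/D)V²/2g = 46.24 m
Pipe 2: V = 0.2464 m/s, Re = 1.50×10^5, ε/D = 3.76×10^-6, f = 0.01647, h_2 = f(L/D)V²/2g = 0.2224 m
Series → Q common, losses add: H = Σh = 46.46 m

H ≈ 46.5 m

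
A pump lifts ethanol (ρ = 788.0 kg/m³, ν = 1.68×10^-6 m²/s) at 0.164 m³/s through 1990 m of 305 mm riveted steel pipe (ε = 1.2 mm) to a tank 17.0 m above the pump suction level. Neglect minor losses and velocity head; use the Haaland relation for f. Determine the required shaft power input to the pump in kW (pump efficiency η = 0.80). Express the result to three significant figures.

P_shaft ≈ 103 kW

V = 4Q/(πD²) = 2.245 m/s; Re = 4.08×10^5; ε/D = 0.00393; f = 0.02858
h_f = f(L/D)V²/2g = 47.90 m
Total head H = z + h_f = 17.0 + 47.90 = 64.90 m
P_hyd = ρgQH = 788.0·9.81·0.164·64.90 = 82.27 kW
P_shaft = P_hyd/η = 82.27/0.80 = 102.8 kW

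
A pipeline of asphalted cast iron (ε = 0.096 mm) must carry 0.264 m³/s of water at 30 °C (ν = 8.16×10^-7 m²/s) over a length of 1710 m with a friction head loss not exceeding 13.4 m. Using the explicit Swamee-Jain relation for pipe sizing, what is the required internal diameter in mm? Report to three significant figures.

D ≈ 412 mm

Swamee-Jain (Type III): D = 0.66·[ε^1.25·(LQ²/(gh_f))^4.75 + ν·Q^9.4·(L/(gh_f))^5.2]^0.04
LQ²/(gh_f) = 0.9066; L/(gh_f) = 13.01
Term 1 = ε^1.25·(…)^4.75 = 5.97×10^-6; Term 2 = ν·Q^9.4·(…)^5.2 = 1.86×10^-6
D = 0.66·(5.97×10^-6 + 1.86×10^-6)^0.04 = 0.4124 m = 412 mm
Check: V = 1.98 m/s, Re = 9.99×10^5, f = 0.01512, h_f = 12.5 m ≈ 13.4 m ✓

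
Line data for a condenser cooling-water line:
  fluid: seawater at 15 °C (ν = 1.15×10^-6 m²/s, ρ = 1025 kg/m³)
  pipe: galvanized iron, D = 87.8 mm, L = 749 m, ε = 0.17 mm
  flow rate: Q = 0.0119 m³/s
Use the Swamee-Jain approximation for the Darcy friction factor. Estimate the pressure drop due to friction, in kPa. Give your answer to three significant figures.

Δp ≈ 416 kPa

V = 4Q/(πD²) = 4·0.0119/(π·0.0878²) = 1.965 m/s
Re = VD/ν = 1.965·0.0878/1.15×10^-6 = 1.50×10^5 → turbulent
ε/D = 0.17/87.8 = 0.00194
Swamee-Jain: f = 0.02460
h_f = f(L/D)V²/(2g) = 0.02460·(749/0.0878)·1.965²/(2·9.81) = 41.33 m
Δp = ρg·h_f = 1025·9.81·41.33 = 415.6 kPa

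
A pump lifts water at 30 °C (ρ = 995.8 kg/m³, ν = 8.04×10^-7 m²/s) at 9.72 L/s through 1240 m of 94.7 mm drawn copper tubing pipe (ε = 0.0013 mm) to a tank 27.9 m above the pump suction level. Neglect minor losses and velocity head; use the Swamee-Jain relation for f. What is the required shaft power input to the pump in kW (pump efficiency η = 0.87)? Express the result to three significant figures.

P_shaft ≈ 5.30 kW

V = 4Q/(πD²) = 1.380 m/s; Re = 1.63×10^5; ε/D = 1.37×10^-5; f = 0.01629
h_f = f(L/D)V²/2g = 20.70 m
Total head H = z + h_f = 27.9 + 20.70 = 48.60 m
P_hyd = ρgQH = 995.8·9.81·0.00972·48.60 = 4.615 kW
P_shaft = P_hyd/η = 4.615/0.87 = 5.305 kW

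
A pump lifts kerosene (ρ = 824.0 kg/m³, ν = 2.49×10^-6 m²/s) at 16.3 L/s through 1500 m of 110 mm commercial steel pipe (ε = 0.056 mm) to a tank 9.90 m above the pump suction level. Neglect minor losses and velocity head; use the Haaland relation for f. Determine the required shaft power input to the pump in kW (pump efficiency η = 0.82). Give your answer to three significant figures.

V = 4Q/(πD²) = 1.715 m/s; Re = 7.58×10^4; ε/D = 5.09×10^-4; f = 0.02087
h_f = f(L/D)V²/2g = 42.68 m
Total head H = z + h_f = 9.90 + 42.68 = 52.58 m
P_hyd = ρgQH = 824.0·9.81·0.0163·52.58 = 6.928 kW
P_shaft = P_hyd/η = 6.928/0.82 = 8.449 kW

P_shaft ≈ 8.45 kW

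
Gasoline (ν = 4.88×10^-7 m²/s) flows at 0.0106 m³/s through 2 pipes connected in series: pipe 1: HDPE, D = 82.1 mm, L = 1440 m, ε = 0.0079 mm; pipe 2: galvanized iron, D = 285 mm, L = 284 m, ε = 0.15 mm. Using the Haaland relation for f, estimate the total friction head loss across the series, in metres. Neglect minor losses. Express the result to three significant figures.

Pipe 1: V = 2.002 m/s, Re = 3.37×10^5, ε/D = 9.62×10^-5, f = 0.01495, h_1 = f(L/D)V²/2g = 53.59 m
Pipe 2: V = 0.1662 m/s, Re = 9.70×10^4, ε/D = 5.26×10^-4, f = 0.02025, h_2 = f(L/D)V²/2g = 0.02840 m
Series → Q common, losses add: H = Σh = 53.62 m

H ≈ 53.6 m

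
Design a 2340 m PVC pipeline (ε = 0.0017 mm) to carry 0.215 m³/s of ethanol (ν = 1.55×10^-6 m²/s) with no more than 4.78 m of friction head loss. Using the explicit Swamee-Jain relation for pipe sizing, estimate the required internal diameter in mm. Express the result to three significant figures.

D ≈ 489 mm

Swamee-Jain (Type III): D = 0.66·[ε^1.25·(LQ²/(gh_f))^4.75 + ν·Q^9.4·(L/(gh_f))^5.2]^0.04
LQ²/(gh_f) = 2.307; L/(gh_f) = 49.90
Term 1 = ε^1.25·(…)^4.75 = 3.25×10^-6; Term 2 = ν·Q^9.4·(…)^5.2 = 5.57×10^-4
D = 0.66·(3.25×10^-6 + 5.57×10^-4)^0.04 = 0.4892 m = 489 mm
Check: V = 1.14 m/s, Re = 3.61×10^5, f = 0.01393, h_f = 4.45 m ≈ 4.78 m ✓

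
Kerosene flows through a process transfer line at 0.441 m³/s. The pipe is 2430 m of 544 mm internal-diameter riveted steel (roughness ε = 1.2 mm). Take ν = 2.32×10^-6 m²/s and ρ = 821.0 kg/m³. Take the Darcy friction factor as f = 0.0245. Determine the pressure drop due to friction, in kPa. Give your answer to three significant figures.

Δp ≈ 162 kPa

V = 4Q/(πD²) = 4·0.441/(π·0.544²) = 1.897 m/s
h_f = f(L/D)V²/(2g) = 0.02450·(2430/0.544)·1.897²/(2·9.81) = 20.08 m
Δp = ρg·h_f = 821.0·9.81·20.08 = 161.7 kPa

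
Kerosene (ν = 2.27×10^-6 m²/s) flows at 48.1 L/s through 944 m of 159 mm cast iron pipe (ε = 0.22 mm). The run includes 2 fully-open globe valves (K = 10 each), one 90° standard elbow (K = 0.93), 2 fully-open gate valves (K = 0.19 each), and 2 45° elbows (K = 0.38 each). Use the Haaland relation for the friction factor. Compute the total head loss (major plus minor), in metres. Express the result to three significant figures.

H_L ≈ 46.5 m

V = 4Q/(πD²) = 2.422 m/s; V²/2g = 0.2991 m
Re = 1.70×10^5, ε/D = 0.00138 → f = 0.02249 (Haaland)
Major: h_f = f(L/D)·V²/2g = 0.02249·5937·0.2991 = 39.95 m
Minor: ΣK = 22.1; h_m = ΣK·V²/2g = 6.601 m
Total H_L = 39.95 + 6.601 = 46.55 m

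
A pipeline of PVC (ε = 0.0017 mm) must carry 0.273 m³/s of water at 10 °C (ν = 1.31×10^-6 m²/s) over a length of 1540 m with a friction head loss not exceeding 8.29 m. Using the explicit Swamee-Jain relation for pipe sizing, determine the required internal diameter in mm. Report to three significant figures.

Swamee-Jain (Type III): D = 0.66·[ε^1.25·(LQ²/(gh_f))^4.75 + ν·Q^9.4·(L/(gh_f))^5.2]^0.04
LQ²/(gh_f) = 1.411; L/(gh_f) = 18.94
Term 1 = ε^1.25·(…)^4.75 = 3.15×10^-7; Term 2 = ν·Q^9.4·(…)^5.2 = 2.88×10^-5
D = 0.66·(3.15×10^-7 + 2.88×10^-5)^0.04 = 0.4346 m = 435 mm
Check: V = 1.84 m/s, Re = 6.11×10^5, f = 0.01271, h_f = 7.77 m ≈ 8.29 m ✓

D ≈ 435 mm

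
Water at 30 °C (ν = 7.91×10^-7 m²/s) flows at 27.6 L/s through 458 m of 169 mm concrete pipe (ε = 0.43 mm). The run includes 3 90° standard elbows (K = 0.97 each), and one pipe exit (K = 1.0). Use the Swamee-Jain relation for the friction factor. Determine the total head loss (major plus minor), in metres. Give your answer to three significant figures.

V = 4Q/(πD²) = 1.230 m/s; V²/2g = 0.07716 m
Re = 2.63×10^5, ε/D = 0.00254 → f = 0.02573 (Swamee-Jain)
Major: h_f = f(L/D)·V²/2g = 0.02573·2710·0.07716 = 5.380 m
Minor: ΣK = 3.91; h_m = ΣK·V²/2g = 0.3017 m
Total H_L = 5.380 + 0.3017 = 5.682 m

H_L ≈ 5.68 m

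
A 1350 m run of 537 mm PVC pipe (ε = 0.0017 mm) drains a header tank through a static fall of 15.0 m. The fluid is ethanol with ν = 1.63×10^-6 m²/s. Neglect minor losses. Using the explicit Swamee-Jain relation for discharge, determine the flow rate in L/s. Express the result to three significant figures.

Swamee-Jain (Type II): Q = -0.965·√(gD⁵h_f/L)·ln[ε/(3.7D) + √(3.17ν²L/(gD³h_f))]
√(gD⁵h_f/L) = √(9.81·0.537⁵·15.0/1350) = 0.06977
ε/(3.7D) = 8.56×10^-7; √(3.17ν²L/(gD³h_f)) = 2.23×10^-5
Q = -0.965·0.06977·ln(2.319×10^-5) = 0.7185 m³/s
Check: V = 3.17 m/s, Re = 1.05×10^6, f = 0.01160, h_f = 15.0 m ≈ 15.0 m ✓

Q ≈ 718 L/s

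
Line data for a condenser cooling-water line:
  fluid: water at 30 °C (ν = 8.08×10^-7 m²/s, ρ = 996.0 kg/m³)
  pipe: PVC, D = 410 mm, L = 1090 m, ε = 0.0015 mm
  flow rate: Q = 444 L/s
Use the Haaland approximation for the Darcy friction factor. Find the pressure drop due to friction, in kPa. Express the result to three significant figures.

Δp ≈ 160 kPa

V = 4Q/(πD²) = 4·0.444/(π·0.410²) = 3.363 m/s
Re = VD/ν = 3.363·0.410/8.08×10^-7 = 1.71×10^6 → turbulent
ε/D = 0.0015/410 = 3.66×10^-6
Haaland: f = 0.01070
h_f = f(L/D)V²/(2g) = 0.01070·(1090/0.410)·3.363²/(2·9.81) = 16.40 m
Δp = ρg·h_f = 996.0·9.81·16.40 = 160.2 kPa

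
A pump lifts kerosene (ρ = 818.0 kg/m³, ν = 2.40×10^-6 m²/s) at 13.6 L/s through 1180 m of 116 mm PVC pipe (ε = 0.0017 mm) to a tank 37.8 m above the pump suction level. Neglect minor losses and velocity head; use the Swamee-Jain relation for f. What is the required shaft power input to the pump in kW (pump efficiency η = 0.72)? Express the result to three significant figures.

V = 4Q/(πD²) = 1.287 m/s; Re = 6.22×10^4; ε/D = 1.47×10^-5; f = 0.01984
h_f = f(L/D)V²/2g = 17.04 m
Total head H = z + h_f = 37.8 + 17.04 = 54.84 m
P_hyd = ρgQH = 818.0·9.81·0.0136·54.84 = 5.985 kW
P_shaft = P_hyd/η = 5.985/0.72 = 8.312 kW

P_shaft ≈ 8.31 kW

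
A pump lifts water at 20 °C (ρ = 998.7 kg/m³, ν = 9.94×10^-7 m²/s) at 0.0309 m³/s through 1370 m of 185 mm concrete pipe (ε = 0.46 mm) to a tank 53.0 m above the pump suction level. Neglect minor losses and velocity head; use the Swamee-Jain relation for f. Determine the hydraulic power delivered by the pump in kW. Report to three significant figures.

V = 4Q/(πD²) = 1.150 m/s; Re = 2.14×10^5; ε/D = 0.00249; f = 0.02573
h_f = f(L/D)V²/2g = 12.83 m
Total head H = z + h_f = 53.0 + 12.83 = 65.83 m
P_hyd = ρgQH = 998.7·9.81·0.0309·65.83 = 19.93 kW

P_hyd ≈ 19.9 kW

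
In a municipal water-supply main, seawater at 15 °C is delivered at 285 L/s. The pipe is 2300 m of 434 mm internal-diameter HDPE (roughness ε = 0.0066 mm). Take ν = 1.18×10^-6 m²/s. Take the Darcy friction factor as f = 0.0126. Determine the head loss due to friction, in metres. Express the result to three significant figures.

V = 4Q/(πD²) = 4·0.285/(π·0.434²) = 1.927 m/s
h_f = f(L/D)V²/(2g) = 0.01260·(2300/0.434)·1.927²/(2·9.81) = 12.63 m

h_f ≈ 12.6 m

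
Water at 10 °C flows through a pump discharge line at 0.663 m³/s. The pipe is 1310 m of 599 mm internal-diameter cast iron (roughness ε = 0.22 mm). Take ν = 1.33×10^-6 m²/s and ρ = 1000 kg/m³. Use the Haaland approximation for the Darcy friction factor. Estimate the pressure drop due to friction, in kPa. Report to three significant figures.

V = 4Q/(πD²) = 4·0.663/(π·0.599²) = 2.353 m/s
Re = VD/ν = 2.353·0.599/1.33×10^-6 = 1.06×10^6 → turbulent
ε/D = 0.22/599 = 3.67×10^-4
Haaland: f = 0.01615
h_f = f(L/D)V²/(2g) = 0.01615·(1310/0.599)·2.353²/(2·9.81) = 9.966 m
Δp = ρg·h_f = 1000·9.81·9.966 = 97.76 kPa

Δp ≈ 97.8 kPa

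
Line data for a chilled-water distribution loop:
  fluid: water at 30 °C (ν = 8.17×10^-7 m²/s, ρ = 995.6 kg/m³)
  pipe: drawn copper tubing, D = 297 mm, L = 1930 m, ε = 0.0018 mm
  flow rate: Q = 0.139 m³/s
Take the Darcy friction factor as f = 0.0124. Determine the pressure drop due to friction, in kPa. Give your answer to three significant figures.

V = 4Q/(πD²) = 4·0.139/(π·0.297²) = 2.006 m/s
h_f = f(L/D)V²/(2g) = 0.01240·(1930/0.297)·2.006²/(2·9.81) = 16.53 m
Δp = ρg·h_f = 995.6·9.81·16.53 = 161.5 kPa

Δp ≈ 161 kPa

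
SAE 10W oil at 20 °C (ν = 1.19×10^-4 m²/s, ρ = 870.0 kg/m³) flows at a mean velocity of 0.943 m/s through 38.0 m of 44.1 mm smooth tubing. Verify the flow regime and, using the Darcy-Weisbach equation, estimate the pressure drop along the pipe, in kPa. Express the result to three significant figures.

Δp ≈ 61.0 kPa

Re = VD/ν = 0.943·0.04410/1.19×10^-4 = 349 → laminar (Re < 2300)
f = 64/Re = 0.1831
h_f = f(L/D)V²/(2g) = 0.1831·(38.0/0.04410)·0.943²/(2·9.81) = 7.152 m
Δp = ρg·h_f = 870.0·9.81·7.152 = 61.04 kPa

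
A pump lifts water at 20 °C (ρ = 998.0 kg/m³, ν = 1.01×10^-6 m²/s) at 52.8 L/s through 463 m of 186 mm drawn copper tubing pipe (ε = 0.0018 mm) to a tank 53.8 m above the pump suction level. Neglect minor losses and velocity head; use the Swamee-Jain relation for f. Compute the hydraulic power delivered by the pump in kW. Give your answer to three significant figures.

P_hyd ≈ 31.3 kW

V = 4Q/(πD²) = 1.943 m/s; Re = 3.58×10^5; ε/D = 9.68×10^-6; f = 0.01404
h_f = f(L/D)V²/2g = 6.725 m
Total head H = z + h_f = 53.8 + 6.725 = 60.52 m
P_hyd = ρgQH = 998.0·9.81·0.0528·60.52 = 31.29 kW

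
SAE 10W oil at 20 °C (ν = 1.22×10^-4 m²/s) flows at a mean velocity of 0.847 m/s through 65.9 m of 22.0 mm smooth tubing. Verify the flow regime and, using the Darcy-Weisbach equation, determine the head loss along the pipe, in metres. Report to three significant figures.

Re = VD/ν = 0.847·0.02200/1.22×10^-4 = 153 → laminar (Re < 2300)
f = 64/Re = 0.4190
h_f = f(L/D)V²/(2g) = 0.4190·(65.9/0.02200)·0.847²/(2·9.81) = 45.89 m

h_f ≈ 45.9 m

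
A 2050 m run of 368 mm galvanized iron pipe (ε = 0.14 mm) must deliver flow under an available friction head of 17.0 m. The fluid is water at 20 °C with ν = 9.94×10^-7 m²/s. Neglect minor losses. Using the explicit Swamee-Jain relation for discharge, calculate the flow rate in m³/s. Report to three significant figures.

Swamee-Jain (Type II): Q = -0.965·√(gD⁵h_f/L)·ln[ε/(3.7D) + √(3.17ν²L/(gD³h_f))]
√(gD⁵h_f/L) = √(9.81·0.368⁵·17.0/2050) = 0.02343
ε/(3.7D) = 1.03×10^-4; √(3.17ν²L/(gD³h_f)) = 2.78×10^-5
Q = -0.965·0.02343·ln(1.306×10^-4) = 0.2022 m³/s
Check: V = 1.90 m/s, Re = 7.04×10^5, f = 0.01667, h_f = 17.1 m ≈ 17.0 m ✓

Q ≈ 0.202 m³/s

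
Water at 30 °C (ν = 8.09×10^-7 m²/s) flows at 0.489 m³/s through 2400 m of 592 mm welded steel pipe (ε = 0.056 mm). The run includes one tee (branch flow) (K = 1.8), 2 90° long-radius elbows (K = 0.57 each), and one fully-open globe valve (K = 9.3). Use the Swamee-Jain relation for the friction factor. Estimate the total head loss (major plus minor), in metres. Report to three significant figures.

H_L ≈ 10.5 m

V = 4Q/(πD²) = 1.777 m/s; V²/2g = 0.1609 m
Re = 1.30×10^6, ε/D = 9.46×10^-5 → f = 0.01315 (Swamee-Jain)
Major: h_f = f(L/D)·V²/2g = 0.01315·4054·0.1609 = 8.575 m
Minor: ΣK = 12.2; h_m = ΣK·V²/2g = 1.969 m
Total H_L = 8.575 + 1.969 = 10.54 m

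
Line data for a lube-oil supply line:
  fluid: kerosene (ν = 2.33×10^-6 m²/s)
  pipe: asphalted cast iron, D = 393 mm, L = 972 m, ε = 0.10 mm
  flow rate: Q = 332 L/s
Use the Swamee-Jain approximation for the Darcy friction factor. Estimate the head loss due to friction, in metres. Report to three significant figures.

h_f ≈ 15.2 m

V = 4Q/(πD²) = 4·0.332/(π·0.393²) = 2.737 m/s
Re = VD/ν = 2.737·0.393/2.33×10^-6 = 4.62×10^5 → turbulent
ε/D = 0.10/393 = 2.54×10^-4
Swamee-Jain: f = 0.01610
h_f = f(L/D)V²/(2g) = 0.01610·(972/0.393)·2.737²/(2·9.81) = 15.20 m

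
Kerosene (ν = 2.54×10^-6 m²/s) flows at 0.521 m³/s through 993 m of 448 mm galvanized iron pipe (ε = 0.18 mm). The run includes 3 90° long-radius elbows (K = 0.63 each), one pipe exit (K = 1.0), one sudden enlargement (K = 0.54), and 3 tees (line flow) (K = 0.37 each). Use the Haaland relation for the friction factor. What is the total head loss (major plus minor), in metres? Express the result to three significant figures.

V = 4Q/(πD²) = 3.305 m/s; V²/2g = 0.5568 m
Re = 5.83×10^5, ε/D = 4.02×10^-4 → f = 0.01679 (Haaland)
Major: h_f = f(L/D)·V²/2g = 0.01679·2217·0.5568 = 20.72 m
Minor: ΣK = 4.54; h_m = ΣK·V²/2g = 2.528 m
Total H_L = 20.72 + 2.528 = 23.25 m

H_L ≈ 23.3 m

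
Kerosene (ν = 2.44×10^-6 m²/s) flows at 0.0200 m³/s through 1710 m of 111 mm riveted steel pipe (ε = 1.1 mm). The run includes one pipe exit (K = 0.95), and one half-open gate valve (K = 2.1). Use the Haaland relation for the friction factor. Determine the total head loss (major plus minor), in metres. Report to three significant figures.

V = 4Q/(πD²) = 2.067 m/s; V²/2g = 0.2177 m
Re = 9.40×10^4, ε/D = 0.00991 → f = 0.03846 (Haaland)
Major: h_f = f(L/D)·V²/2g = 0.03846·15405·0.2177 = 129.0 m
Minor: ΣK = 3.05; h_m = ΣK·V²/2g = 0.6640 m
Total H_L = 129.0 + 0.6640 = 129.7 m

H_L ≈ 130 m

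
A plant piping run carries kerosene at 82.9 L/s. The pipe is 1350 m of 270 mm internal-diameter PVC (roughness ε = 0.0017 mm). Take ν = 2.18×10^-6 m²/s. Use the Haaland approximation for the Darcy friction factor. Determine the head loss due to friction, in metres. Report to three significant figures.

V = 4Q/(πD²) = 4·0.0829/(π·0.270²) = 1.448 m/s
Re = VD/ν = 1.448·0.270/2.18×10^-6 = 1.79×10^5 → turbulent
ε/D = 0.0017/270 = 6.30×10^-6
Haaland: f = 0.01587
h_f = f(L/D)V²/(2g) = 0.01587·(1350/0.270)·1.448²/(2·9.81) = 8.477 m

h_f ≈ 8.48 m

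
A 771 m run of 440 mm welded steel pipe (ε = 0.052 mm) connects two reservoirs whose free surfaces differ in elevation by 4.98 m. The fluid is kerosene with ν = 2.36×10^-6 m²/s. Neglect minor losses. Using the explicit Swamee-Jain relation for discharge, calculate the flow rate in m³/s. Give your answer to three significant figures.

Swamee-Jain (Type II): Q = -0.965·√(gD⁵h_f/L)·ln[ε/(3.7D) + √(3.17ν²L/(gD³h_f))]
√(gD⁵h_f/L) = √(9.81·0.440⁵·4.98/771) = 0.03233
ε/(3.7D) = 3.19×10^-5; √(3.17ν²L/(gD³h_f)) = 5.72×10^-5
Q = -0.965·0.03233·ln(8.913×10^-5) = 0.2909 m³/s
Check: V = 1.91 m/s, Re = 3.57×10^5, f = 0.01526, h_f = 4.99 m ≈ 4.98 m ✓

Q ≈ 0.291 m³/s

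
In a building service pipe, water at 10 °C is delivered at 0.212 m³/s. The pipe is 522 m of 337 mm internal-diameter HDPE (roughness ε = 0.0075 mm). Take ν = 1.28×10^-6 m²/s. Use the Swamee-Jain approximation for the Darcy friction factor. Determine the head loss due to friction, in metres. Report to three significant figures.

h_f ≈ 5.79 m

V = 4Q/(πD²) = 4·0.212/(π·0.337²) = 2.377 m/s
Re = VD/ν = 2.377·0.337/1.28×10^-6 = 6.26×10^5 → turbulent
ε/D = 0.0075/337 = 2.23×10^-5
Swamee-Jain: f = 0.01298
h_f = f(L/D)V²/(2g) = 0.01298·(522/0.337)·2.377²/(2·9.81) = 5.789 m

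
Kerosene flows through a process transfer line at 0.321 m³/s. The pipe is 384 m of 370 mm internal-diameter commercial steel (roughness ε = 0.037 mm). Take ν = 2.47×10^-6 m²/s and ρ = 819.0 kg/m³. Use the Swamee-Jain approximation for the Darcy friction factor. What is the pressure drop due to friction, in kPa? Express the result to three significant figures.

V = 4Q/(πD²) = 4·0.321/(π·0.370²) = 2.985 m/s
Re = VD/ν = 2.985·0.370/2.47×10^-6 = 4.47×10^5 → turbulent
ε/D = 0.037/370 = 1.00×10^-4
Swamee-Jain: f = 0.01466
h_f = f(L/D)V²/(2g) = 0.01466·(384/0.370)·2.985²/(2·9.81) = 6.911 m
Δp = ρg·h_f = 819.0·9.81·6.911 = 55.53 kPa

Δp ≈ 55.5 kPa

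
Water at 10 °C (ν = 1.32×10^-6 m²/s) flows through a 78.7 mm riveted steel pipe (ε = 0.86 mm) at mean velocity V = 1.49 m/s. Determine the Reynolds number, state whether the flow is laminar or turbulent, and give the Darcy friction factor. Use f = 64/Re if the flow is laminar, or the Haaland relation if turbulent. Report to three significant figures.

Re = VD/ν = 1.490·0.0787/1.32×10^-6 = 8.88×10^4
Re > 4000 → turbulent; ε/D = 0.0109
Haaland: f = 0.03974

Re ≈ 8.88×10^4; turbulent; f ≈ 0.0397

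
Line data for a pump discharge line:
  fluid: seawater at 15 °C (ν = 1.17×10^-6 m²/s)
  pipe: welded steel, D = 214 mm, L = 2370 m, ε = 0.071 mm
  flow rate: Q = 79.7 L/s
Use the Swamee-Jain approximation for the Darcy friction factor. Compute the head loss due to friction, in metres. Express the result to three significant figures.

h_f ≈ 46.7 m

V = 4Q/(πD²) = 4·0.0797/(π·0.214²) = 2.216 m/s
Re = VD/ν = 2.216·0.214/1.17×10^-6 = 4.05×10^5 → turbulent
ε/D = 0.071/214 = 3.32×10^-4
Swamee-Jain: f = 0.01686
h_f = f(L/D)V²/(2g) = 0.01686·(2370/0.214)·2.216²/(2·9.81) = 46.74 m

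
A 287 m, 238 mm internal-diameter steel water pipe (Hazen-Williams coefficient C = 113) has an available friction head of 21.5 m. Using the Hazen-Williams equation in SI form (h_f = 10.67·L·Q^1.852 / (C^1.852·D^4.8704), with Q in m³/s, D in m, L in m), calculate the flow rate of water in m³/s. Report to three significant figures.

Q ≈ 0.178 m³/s

Rearranging: Q = [h_f·C^1.852·D^4.8704 / (10.67·L)]^(1/1.852)
Q = [21.5·113^1.852·0.238^4.8704 / (10.67·287)]^0.540 = 0.1781 m³/s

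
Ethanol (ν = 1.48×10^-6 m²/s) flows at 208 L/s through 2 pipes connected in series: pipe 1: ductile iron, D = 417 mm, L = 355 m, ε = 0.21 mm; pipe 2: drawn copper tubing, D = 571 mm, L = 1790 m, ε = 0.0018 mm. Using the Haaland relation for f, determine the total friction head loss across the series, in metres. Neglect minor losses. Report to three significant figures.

Pipe 1: V = 1.523 m/s, Re = 4.29×10^5, ε/D = 5.04×10^-4, f = 0.01773, h_1 = f(L/D)V²/2g = 1.784 m
Pipe 2: V = 0.8123 m/s, Re = 3.13×10^5, ε/D = 3.15×10^-6, f = 0.01425, h_2 = f(L/D)V²/2g = 1.502 m
Series → Q common, losses add: H = Σh = 3.287 m

H ≈ 3.29 m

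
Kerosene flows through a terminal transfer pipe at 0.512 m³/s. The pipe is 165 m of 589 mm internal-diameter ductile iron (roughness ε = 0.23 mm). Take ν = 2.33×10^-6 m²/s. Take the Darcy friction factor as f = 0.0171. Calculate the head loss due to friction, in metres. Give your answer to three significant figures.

V = 4Q/(πD²) = 4·0.512/(π·0.589²) = 1.879 m/s
h_f = f(L/D)V²/(2g) = 0.01710·(165/0.589)·1.879²/(2·9.81) = 0.8621 m

h_f ≈ 0.862 m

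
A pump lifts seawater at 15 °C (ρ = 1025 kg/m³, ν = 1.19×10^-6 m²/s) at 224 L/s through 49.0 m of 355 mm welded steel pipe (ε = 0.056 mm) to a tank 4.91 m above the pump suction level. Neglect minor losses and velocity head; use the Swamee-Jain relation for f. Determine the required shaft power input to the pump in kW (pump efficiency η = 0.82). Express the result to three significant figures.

P_shaft ≈ 14.9 kW

V = 4Q/(πD²) = 2.263 m/s; Re = 6.75×10^5; ε/D = 1.58×10^-4; f = 0.01470
h_f = f(L/D)V²/2g = 0.5297 m
Total head H = z + h_f = 4.91 + 0.5297 = 5.440 m
P_hyd = ρgQH = 1025·9.81·0.224·5.440 = 12.25 kW
P_shaft = P_hyd/η = 12.25/0.82 = 14.94 kW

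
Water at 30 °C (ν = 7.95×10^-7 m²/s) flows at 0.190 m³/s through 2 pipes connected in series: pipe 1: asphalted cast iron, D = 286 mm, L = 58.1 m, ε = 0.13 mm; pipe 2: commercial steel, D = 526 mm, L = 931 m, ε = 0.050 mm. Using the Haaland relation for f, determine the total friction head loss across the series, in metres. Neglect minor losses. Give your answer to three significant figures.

H ≈ 2.49 m

Pipe 1: V = 2.958 m/s, Re = 1.06×10^6, ε/D = 4.55×10^-4, f = 0.01682, h_1 = f(L/D)V²/2g = 1.524 m
Pipe 2: V = 0.8744 m/s, Re = 5.79×10^5, ε/D = 9.51×10^-5, f = 0.01397, h_2 = f(L/D)V²/2g = 0.9637 m
Series → Q common, losses add: H = Σh = 2.487 m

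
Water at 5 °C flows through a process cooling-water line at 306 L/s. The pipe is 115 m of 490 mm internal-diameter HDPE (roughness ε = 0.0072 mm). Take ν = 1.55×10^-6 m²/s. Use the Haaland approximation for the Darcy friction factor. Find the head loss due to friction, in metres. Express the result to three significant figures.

V = 4Q/(πD²) = 4·0.306/(π·0.490²) = 1.623 m/s
Re = VD/ν = 1.623·0.490/1.55×10^-6 = 5.13×10^5 → turbulent
ε/D = 0.0072/490 = 1.47×10^-5
Haaland: f = 0.01318
h_f = f(L/D)V²/(2g) = 0.01318·(115/0.490)·1.623²/(2·9.81) = 0.4150 m

h_f ≈ 0.415 m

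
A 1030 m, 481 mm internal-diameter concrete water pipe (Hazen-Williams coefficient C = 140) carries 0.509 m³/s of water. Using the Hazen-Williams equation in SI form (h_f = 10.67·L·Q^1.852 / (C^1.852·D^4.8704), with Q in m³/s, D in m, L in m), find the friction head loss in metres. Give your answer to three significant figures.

h_f = 10.67·1030·0.509^1.852 / (140^1.852·0.481^4.8704) = 11.78 m

h_f ≈ 11.8 m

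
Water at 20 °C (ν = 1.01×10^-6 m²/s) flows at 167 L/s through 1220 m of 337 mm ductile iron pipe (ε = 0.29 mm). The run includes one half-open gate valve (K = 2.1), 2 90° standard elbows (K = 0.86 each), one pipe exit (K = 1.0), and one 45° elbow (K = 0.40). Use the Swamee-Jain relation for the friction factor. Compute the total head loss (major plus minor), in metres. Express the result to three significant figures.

V = 4Q/(πD²) = 1.872 m/s; V²/2g = 0.1787 m
Re = 6.25×10^5, ε/D = 8.61×10^-4 → f = 0.01959 (Swamee-Jain)
Major: h_f = f(L/D)·V²/2g = 0.01959·3620·0.1787 = 12.67 m
Minor: ΣK = 5.22; h_m = ΣK·V²/2g = 0.9326 m
Total H_L = 12.67 + 0.9326 = 13.60 m

H_L ≈ 13.6 m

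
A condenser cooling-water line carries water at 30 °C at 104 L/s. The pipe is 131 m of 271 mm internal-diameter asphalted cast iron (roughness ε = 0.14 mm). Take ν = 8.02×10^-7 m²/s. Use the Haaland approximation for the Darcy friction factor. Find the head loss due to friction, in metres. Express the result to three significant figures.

h_f ≈ 1.41 m

V = 4Q/(πD²) = 4·0.104/(π·0.271²) = 1.803 m/s
Re = VD/ν = 1.803·0.271/8.02×10^-7 = 6.09×10^5 → turbulent
ε/D = 0.14/271 = 5.17×10^-4
Haaland: f = 0.01754
h_f = f(L/D)V²/(2g) = 0.01754·(131/0.271)·1.803²/(2·9.81) = 1.405 m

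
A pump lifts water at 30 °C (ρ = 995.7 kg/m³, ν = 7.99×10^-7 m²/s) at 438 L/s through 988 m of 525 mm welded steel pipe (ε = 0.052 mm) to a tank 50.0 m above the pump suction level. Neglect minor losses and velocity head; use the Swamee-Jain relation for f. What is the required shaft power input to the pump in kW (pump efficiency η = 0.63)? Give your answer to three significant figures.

V = 4Q/(πD²) = 2.023 m/s; Re = 1.33×10^6; ε/D = 9.90×10^-5; f = 0.01320
h_f = f(L/D)V²/2g = 5.183 m
Total head H = z + h_f = 50.0 + 5.183 = 55.18 m
P_hyd = ρgQH = 995.7·9.81·0.438·55.18 = 236.1 kW
P_shaft = P_hyd/η = 236.1/0.63 = 374.7 kW

P_shaft ≈ 375 kW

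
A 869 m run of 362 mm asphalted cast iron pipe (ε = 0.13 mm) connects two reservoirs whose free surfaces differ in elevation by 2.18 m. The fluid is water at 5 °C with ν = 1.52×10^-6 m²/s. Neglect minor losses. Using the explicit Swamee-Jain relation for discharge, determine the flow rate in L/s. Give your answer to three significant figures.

Swamee-Jain (Type II): Q = -0.965·√(gD⁵h_f/L)·ln[ε/(3.7D) + √(3.17ν²L/(gD³h_f))]
√(gD⁵h_f/L) = √(9.81·0.362⁵·2.18/869) = 0.01237
ε/(3.7D) = 9.71×10^-5; √(3.17ν²L/(gD³h_f)) = 7.92×10^-5
Q = -0.965·0.01237·ln(1.763×10^-4) = 0.1032 m³/s
Check: V = 1.00 m/s, Re = 2.39×10^5, f = 0.01783, h_f = 2.19 m ≈ 2.18 m ✓

Q ≈ 103 L/s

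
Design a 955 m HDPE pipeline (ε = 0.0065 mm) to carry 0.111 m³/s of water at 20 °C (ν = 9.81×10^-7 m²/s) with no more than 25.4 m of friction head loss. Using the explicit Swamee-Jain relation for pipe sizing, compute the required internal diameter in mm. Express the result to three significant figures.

Swamee-Jain (Type III): D = 0.66·[ε^1.25·(LQ²/(gh_f))^4.75 + ν·Q^9.4·(L/(gh_f))^5.2]^0.04
LQ²/(gh_f) = 0.04722; L/(gh_f) = 3.833
Term 1 = ε^1.25·(…)^4.75 = 1.65×10^-13; Term 2 = ν·Q^9.4·(…)^5.2 = 1.13×10^-12
D = 0.66·(1.65×10^-13 + 1.13×10^-12)^0.04 = 0.2208 m = 221 mm
Check: V = 2.90 m/s, Re = 6.52×10^5, f = 0.01302, h_f = 24.1 m ≈ 25.4 m ✓

D ≈ 221 mm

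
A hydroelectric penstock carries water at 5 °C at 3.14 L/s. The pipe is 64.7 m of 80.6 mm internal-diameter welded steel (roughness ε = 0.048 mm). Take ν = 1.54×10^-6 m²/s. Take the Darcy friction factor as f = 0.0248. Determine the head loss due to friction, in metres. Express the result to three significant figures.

V = 4Q/(πD²) = 4·0.00314/(π·0.0806²) = 0.6154 m/s
h_f = f(L/D)V²/(2g) = 0.02480·(64.7/0.0806)·0.6154²/(2·9.81) = 0.3843 m

h_f ≈ 0.384 m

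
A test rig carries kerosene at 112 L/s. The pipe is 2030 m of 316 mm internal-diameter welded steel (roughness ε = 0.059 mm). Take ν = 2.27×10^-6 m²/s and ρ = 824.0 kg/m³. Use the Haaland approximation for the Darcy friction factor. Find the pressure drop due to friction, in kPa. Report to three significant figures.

V = 4Q/(πD²) = 4·0.112/(π·0.316²) = 1.428 m/s
Re = VD/ν = 1.428·0.316/2.27×10^-6 = 1.99×10^5 → turbulent
ε/D = 0.059/316 = 1.87×10^-4
Haaland: f = 0.01680
h_f = f(L/D)V²/(2g) = 0.01680·(2030/0.316)·1.428²/(2·9.81) = 11.22 m
Δp = ρg·h_f = 824.0·9.81·11.22 = 90.67 kPa

Δp ≈ 90.7 kPa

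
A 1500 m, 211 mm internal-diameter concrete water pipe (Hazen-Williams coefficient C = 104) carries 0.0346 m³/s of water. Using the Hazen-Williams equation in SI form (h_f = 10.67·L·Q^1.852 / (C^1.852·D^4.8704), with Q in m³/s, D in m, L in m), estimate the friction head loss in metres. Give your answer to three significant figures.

h_f ≈ 11.3 m

h_f = 10.67·1500·0.0346^1.852 / (104^1.852·0.211^4.8704) = 11.33 m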